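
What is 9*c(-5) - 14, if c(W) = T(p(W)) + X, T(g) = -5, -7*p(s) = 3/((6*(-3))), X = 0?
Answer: -59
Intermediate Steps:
p(s) = 1/42 (p(s) = -3/(7*(6*(-3))) = -3/(7*(-18)) = -3*(-1)/(7*18) = -⅐*(-⅙) = 1/42)
c(W) = -5 (c(W) = -5 + 0 = -5)
9*c(-5) - 14 = 9*(-5) - 14 = -45 - 14 = -59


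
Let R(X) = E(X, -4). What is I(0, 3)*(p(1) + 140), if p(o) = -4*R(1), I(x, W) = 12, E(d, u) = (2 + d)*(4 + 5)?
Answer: 384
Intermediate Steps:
E(d, u) = 18 + 9*d (E(d, u) = (2 + d)*9 = 18 + 9*d)
R(X) = 18 + 9*X
p(o) = -108 (p(o) = -4*(18 + 9*1) = -4*(18 + 9) = -4*27 = -108)
I(0, 3)*(p(1) + 140) = 12*(-108 + 140) = 12*32 = 384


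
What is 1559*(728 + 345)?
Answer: 1672807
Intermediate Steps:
1559*(728 + 345) = 1559*1073 = 1672807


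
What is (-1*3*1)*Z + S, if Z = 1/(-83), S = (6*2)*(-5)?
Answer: -4977/83 ≈ -59.964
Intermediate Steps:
S = -60 (S = 12*(-5) = -60)
Z = -1/83 ≈ -0.012048
(-1*3*1)*Z + S = (-1*3*1)*(-1/83) - 60 = -3*1*(-1/83) - 60 = -3*(-1/83) - 60 = 3/83 - 60 = -4977/83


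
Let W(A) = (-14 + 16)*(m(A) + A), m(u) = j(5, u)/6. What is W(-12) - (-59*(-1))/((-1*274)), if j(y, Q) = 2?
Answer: -19003/822 ≈ -23.118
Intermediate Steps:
m(u) = 1/3 (m(u) = 2/6 = 2*(1/6) = 1/3)
W(A) = 2/3 + 2*A (W(A) = (-14 + 16)*(1/3 + A) = 2*(1/3 + A) = 2/3 + 2*A)
W(-12) - (-59*(-1))/((-1*274)) = (2/3 + 2*(-12)) - (-59*(-1))/((-1*274)) = (2/3 - 24) - 59/(-274) = -70/3 - 59*(-1)/274 = -70/3 - 1*(-59/274) = -70/3 + 59/274 = -19003/822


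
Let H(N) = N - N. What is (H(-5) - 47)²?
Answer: 2209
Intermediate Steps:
H(N) = 0
(H(-5) - 47)² = (0 - 47)² = (-47)² = 2209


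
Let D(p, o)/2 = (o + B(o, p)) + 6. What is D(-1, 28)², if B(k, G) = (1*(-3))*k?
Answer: 10000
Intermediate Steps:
B(k, G) = -3*k
D(p, o) = 12 - 4*o (D(p, o) = 2*((o - 3*o) + 6) = 2*(-2*o + 6) = 2*(6 - 2*o) = 12 - 4*o)
D(-1, 28)² = (12 - 4*28)² = (12 - 112)² = (-100)² = 10000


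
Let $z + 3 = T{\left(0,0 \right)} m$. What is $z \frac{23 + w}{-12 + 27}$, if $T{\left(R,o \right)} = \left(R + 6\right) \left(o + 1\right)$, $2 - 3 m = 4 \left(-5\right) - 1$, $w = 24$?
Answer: $\frac{2021}{15} \approx 134.73$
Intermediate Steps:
$m = \frac{23}{3}$ ($m = \frac{2}{3} - \frac{4 \left(-5\right) - 1}{3} = \frac{2}{3} - \frac{-20 - 1}{3} = \frac{2}{3} - -7 = \frac{2}{3} + 7 = \frac{23}{3} \approx 7.6667$)
$T{\left(R,o \right)} = \left(1 + o\right) \left(6 + R\right)$ ($T{\left(R,o \right)} = \left(6 + R\right) \left(1 + o\right) = \left(1 + o\right) \left(6 + R\right)$)
$z = 43$ ($z = -3 + \left(6 + 0 + 6 \cdot 0 + 0 \cdot 0\right) \frac{23}{3} = -3 + \left(6 + 0 + 0 + 0\right) \frac{23}{3} = -3 + 6 \cdot \frac{23}{3} = -3 + 46 = 43$)
$z \frac{23 + w}{-12 + 27} = 43 \frac{23 + 24}{-12 + 27} = 43 \cdot \frac{47}{15} = \frac{2021}{15}$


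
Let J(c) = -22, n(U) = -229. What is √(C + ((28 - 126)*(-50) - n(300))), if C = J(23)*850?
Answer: I*√13571 ≈ 116.49*I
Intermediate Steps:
C = -18700 (C = -22*850 = -18700)
√(C + ((28 - 126)*(-50) - n(300))) = √(-18700 + ((28 - 126)*(-50) - 1*(-229))) = √(-18700 + (-98*(-50) + 229)) = √(-18700 + (4900 + 229)) = √(-18700 + 5129) = √(-13571) = I*√13571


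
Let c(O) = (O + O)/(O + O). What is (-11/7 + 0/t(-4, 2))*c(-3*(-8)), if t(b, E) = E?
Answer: -11/7 ≈ -1.5714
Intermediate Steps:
c(O) = 1 (c(O) = (2*O)/((2*O)) = (2*O)*(1/(2*O)) = 1)
(-11/7 + 0/t(-4, 2))*c(-3*(-8)) = (-11/7 + 0/2)*1 = (-11*⅐ + 0*(½))*1 = (-11/7 + 0)*1 = -11/7*1 = -11/7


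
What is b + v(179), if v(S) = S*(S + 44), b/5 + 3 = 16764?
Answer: 123722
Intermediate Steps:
b = 83805 (b = -15 + 5*16764 = -15 + 83820 = 83805)
v(S) = S*(44 + S)
b + v(179) = 83805 + 179*(44 + 179) = 83805 + 179*223 = 83805 + 39917 = 123722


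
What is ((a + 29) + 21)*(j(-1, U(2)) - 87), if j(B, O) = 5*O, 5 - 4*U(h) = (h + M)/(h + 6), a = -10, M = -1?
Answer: -12945/4 ≈ -3236.3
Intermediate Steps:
U(h) = 5/4 - (-1 + h)/(4*(6 + h)) (U(h) = 5/4 - (h - 1)/(4*(h + 6)) = 5/4 - (-1 + h)/(4*(6 + h)))
((a + 29) + 21)*(j(-1, U(2)) - 87) = ((-10 + 29) + 21)*(5*((31/4 + 2)/(6 + 2)) - 87) = (19 + 21)*(5*((39/4)/8) - 87) = 40*(5*((⅛)*(39/4)) - 87) = 40*(5*(39/32) - 87) = 40*(195/32 - 87) = 40*(-2589/32) = -12945/4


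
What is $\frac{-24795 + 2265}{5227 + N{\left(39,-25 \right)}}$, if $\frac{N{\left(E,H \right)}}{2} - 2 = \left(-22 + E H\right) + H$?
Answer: $- \frac{22530}{3187} \approx -7.0693$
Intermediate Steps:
$N{\left(E,H \right)} = -40 + 2 H + 2 E H$ ($N{\left(E,H \right)} = 4 + 2 \left(\left(-22 + E H\right) + H\right) = 4 + 2 \left(-22 + H + E H\right) = 4 + \left(-44 + 2 H + 2 E H\right) = -40 + 2 H + 2 E H$)
$\frac{-24795 + 2265}{5227 + N{\left(39,-25 \right)}} = \frac{-24795 + 2265}{5227 + \left(-40 + 2 \left(-25\right) + 2 \cdot 39 \left(-25\right)\right)} = - \frac{22530}{5227 - 2040} = - \frac{22530}{3187}$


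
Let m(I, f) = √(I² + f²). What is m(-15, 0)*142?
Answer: 2130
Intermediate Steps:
m(-15, 0)*142 = √((-15)² + 0²)*142 = √(225 + 0)*142 = √225*142 = 15*142 = 2130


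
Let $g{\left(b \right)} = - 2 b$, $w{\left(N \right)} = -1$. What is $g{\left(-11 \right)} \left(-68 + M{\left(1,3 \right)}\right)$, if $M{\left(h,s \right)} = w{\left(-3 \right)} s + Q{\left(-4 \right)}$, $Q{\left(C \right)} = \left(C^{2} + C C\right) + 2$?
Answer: $-814$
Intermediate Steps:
$Q{\left(C \right)} = 2 + 2 C^{2}$ ($Q{\left(C \right)} = \left(C^{2} + C^{2}\right) + 2 = 2 C^{2} + 2 = 2 + 2 C^{2}$)
$M{\left(h,s \right)} = 34 - s$ ($M{\left(h,s \right)} = - s + \left(2 + 2 \left(-4\right)^{2}\right) = - s + \left(2 + 2 \cdot 16\right) = - s + \left(2 + 32\right) = - s + 34 = 34 - s$)
$g{\left(-11 \right)} \left(-68 + M{\left(1,3 \right)}\right) = \left(-2\right) \left(-11\right) \left(-68 + \left(34 - 3\right)\right) = 22 \left(-68 + \left(34 - 3\right)\right) = 22 \left(-68 + 31\right) = 22 \left(-37\right) = -814$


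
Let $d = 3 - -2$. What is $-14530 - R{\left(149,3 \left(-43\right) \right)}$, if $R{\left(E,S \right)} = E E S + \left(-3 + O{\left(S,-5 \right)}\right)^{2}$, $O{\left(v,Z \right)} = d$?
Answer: $2849395$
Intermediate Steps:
$d = 5$ ($d = 3 + 2 = 5$)
$O{\left(v,Z \right)} = 5$
$R{\left(E,S \right)} = 4 + S E^{2}$ ($R{\left(E,S \right)} = E E S + \left(-3 + 5\right)^{2} = E^{2} S + 2^{2} = S E^{2} + 4 = 4 + S E^{2}$)
$-14530 - R{\left(149,3 \left(-43\right) \right)} = -14530 - \left(4 + 3 \left(-43\right) 149^{2}\right) = -14530 - \left(4 - 2863929\right) = -14530 - -2863925 = -14530 + 2863925 = 2849395$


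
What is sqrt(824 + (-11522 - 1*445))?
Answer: I*sqrt(11143) ≈ 105.56*I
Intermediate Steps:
sqrt(824 + (-11522 - 1*445)) = sqrt(824 + (-11522 - 445)) = sqrt(824 - 11967) = sqrt(-11143) = I*sqrt(11143)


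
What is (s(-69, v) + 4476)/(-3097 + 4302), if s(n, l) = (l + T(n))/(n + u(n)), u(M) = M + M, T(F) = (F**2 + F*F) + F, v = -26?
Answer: 183421/49887 ≈ 3.6767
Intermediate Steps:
T(F) = F + 2*F**2 (T(F) = (F**2 + F**2) + F = 2*F**2 + F = F + 2*F**2)
u(M) = 2*M
s(n, l) = (l + n*(1 + 2*n))/(3*n) (s(n, l) = (l + n*(1 + 2*n))/(n + 2*n) = (l + n*(1 + 2*n))/((3*n)) = (l + n*(1 + 2*n))*(1/(3*n)) = (l + n*(1 + 2*n))/(3*n))
(s(-69, v) + 4476)/(-3097 + 4302) = ((1/3)*(-26 - 69*(1 + 2*(-69)))/(-69) + 4476)/(-3097 + 4302) = ((1/3)*(-1/69)*(-26 - 69*(1 - 138)) + 4476)/1205 = ((1/3)*(-1/69)*(-26 - 69*(-137)) + 4476)*(1/1205) = ((1/3)*(-1/69)*(-26 + 9453) + 4476)*(1/1205) = ((1/3)*(-1/69)*9427 + 4476)*(1/1205) = (-9427/207 + 4476)*(1/1205) = (917105/207)*(1/1205) = 183421/49887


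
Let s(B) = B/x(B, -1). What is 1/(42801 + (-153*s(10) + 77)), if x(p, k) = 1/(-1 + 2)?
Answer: 1/41348 ≈ 2.4185e-5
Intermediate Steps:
x(p, k) = 1 (x(p, k) = 1/1 = 1)
s(B) = B (s(B) = B/1 = B*1 = B)
1/(42801 + (-153*s(10) + 77)) = 1/(42801 + (-153*10 + 77)) = 1/(42801 + (-1530 + 77)) = 1/(42801 - 1453) = 1/41348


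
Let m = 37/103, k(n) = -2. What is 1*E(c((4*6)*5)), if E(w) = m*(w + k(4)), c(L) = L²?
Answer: 532726/103 ≈ 5172.1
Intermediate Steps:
m = 37/103 (m = 37*(1/103) = 37/103 ≈ 0.35922)
E(w) = -74/103 + 37*w/103 (E(w) = 37*(w - 2)/103 = 37*(-2 + w)/103 = -74/103 + 37*w/103)
1*E(c((4*6)*5)) = 1*(-74/103 + 37*((4*6)*5)²/103) = 1*(-74/103 + 37*(24*5)²/103) = 1*(-74/103 + (37/103)*120²) = 1*(-74/103 + (37/103)*14400) = 1*(-74/103 + 532800/103) = 1*(532726/103) = 532726/103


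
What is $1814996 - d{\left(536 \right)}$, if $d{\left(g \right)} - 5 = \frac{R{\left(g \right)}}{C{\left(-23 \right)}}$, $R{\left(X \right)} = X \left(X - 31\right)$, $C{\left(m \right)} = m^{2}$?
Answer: $\frac{959859559}{529} \approx 1.8145 \cdot 10^{6}$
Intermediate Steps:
$R{\left(X \right)} = X \left(-31 + X\right)$
$d{\left(g \right)} = 5 + \frac{g \left(-31 + g\right)}{529}$ ($d{\left(g \right)} = 5 + \frac{g \left(-31 + g\right)}{\left(-23\right)^{2}} = 5 + \frac{g \left(-31 + g\right)}{529}$)
$1814996 - d{\left(536 \right)} = 1814996 - \left(5 + \frac{1}{529} \cdot 536 \left(-31 + 536\right)\right) = 1814996 - \left(5 + \frac{1}{529} \cdot 536 \cdot 505\right) = 1814996 - \left(5 + \frac{270680}{529}\right) = 1814996 - \frac{273325}{529} = \frac{959859559}{529}$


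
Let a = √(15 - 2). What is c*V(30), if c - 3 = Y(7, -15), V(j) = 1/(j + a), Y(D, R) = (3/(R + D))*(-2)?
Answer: 225/1774 - 15*√13/3548 ≈ 0.11159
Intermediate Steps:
a = √13 ≈ 3.6056
Y(D, R) = -6/(D + R) (Y(D, R) = (3/(D + R))*(-2) = -6/(D + R))
V(j) = 1/(j + √13)
c = 15/4 (c = 3 - 6/(7 - 15) = 3 - 6/(-8) = 3 - 6*(-⅛) = 3 + ¾ = 15/4 ≈ 3.7500)
c*V(30) = 15/(4*(30 + √13))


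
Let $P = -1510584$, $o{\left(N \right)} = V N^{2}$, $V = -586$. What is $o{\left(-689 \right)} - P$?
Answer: $-276675922$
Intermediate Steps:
$o{\left(N \right)} = - 586 N^{2}$
$o{\left(-689 \right)} - P = - 586 \left(-689\right)^{2} - -1510584 = \left(-586\right) 474721 + 1510584 = -278186506 + 1510584 = -276675922$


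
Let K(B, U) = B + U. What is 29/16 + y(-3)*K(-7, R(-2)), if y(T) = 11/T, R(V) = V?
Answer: 557/16 ≈ 34.813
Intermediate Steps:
29/16 + y(-3)*K(-7, R(-2)) = 29/16 + (11/(-3))*(-7 - 2) = 29*(1/16) + (11*(-⅓))*(-9) = 29/16 - 11/3*(-9) = 29/16 + 33 = 557/16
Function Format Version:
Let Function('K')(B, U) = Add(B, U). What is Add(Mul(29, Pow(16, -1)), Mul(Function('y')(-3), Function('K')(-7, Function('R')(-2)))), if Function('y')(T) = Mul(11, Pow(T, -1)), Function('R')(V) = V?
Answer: Rational(557, 16) ≈ 34.813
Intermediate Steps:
Add(Mul(29, Pow(16, -1)), Mul(Function('y')(-3), Function('K')(-7, Function('R')(-2)))) = Add(Mul(29, Pow(16, -1)), Mul(Mul(11, Pow(-3, -1)), Add(-7, -2))) = Add(Mul(29, Rational(1, 16)), Mul(Mul(11, Rational(-1, 3)), -9)) = Add(Rational(29, 16), Mul(Rational(-11, 3), -9)) = Add(Rational(29, 16), 33) = Rational(557, 16)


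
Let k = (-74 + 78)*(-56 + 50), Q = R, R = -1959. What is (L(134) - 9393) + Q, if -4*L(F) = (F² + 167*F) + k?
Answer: -42859/2 ≈ -21430.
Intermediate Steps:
Q = -1959
k = -24 (k = 4*(-6) = -24)
L(F) = 6 - 167*F/4 - F²/4 (L(F) = -((F² + 167*F) - 24)/4 = -(-24 + F² + 167*F)/4 = 6 - 167*F/4 - F²/4)
(L(134) - 9393) + Q = ((6 - 167/4*134 - ¼*134²) - 9393) - 1959 = ((6 - 11189/2 - ¼*17956) - 9393) - 1959 = ((6 - 11189/2 - 4489) - 9393) - 1959 = (-20155/2 - 9393) - 1959 = -38941/2 - 1959 = -42859/2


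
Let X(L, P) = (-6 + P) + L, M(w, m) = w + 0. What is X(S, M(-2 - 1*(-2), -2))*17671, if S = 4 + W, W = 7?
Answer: 88355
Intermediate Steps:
M(w, m) = w
S = 11 (S = 4 + 7 = 11)
X(L, P) = -6 + L + P
X(S, M(-2 - 1*(-2), -2))*17671 = (-6 + 11 + (-2 - 1*(-2)))*17671 = (-6 + 11 + (-2 + 2))*17671 = (-6 + 11 + 0)*17671 = 5*17671 = 88355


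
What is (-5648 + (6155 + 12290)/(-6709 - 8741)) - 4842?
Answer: -32417789/3090 ≈ -10491.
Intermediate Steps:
(-5648 + (6155 + 12290)/(-6709 - 8741)) - 4842 = (-5648 + 18445/(-15450)) - 4842 = (-5648 + 18445*(-1/15450)) - 4842 = (-5648 - 3689/3090) - 4842 = -17456009/3090 - 4842 = -32417789/3090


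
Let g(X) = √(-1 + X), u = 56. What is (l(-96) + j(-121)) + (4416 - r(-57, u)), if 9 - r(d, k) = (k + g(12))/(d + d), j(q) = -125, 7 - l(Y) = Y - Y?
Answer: 244445/57 - √11/114 ≈ 4288.5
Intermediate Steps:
l(Y) = 7 (l(Y) = 7 - (Y - Y) = 7 - 1*0 = 7 + 0 = 7)
r(d, k) = 9 - (k + √11)/(2*d) (r(d, k) = 9 - (k + √(-1 + 12))/(d + d) = 9 - (k + √11)/(2*d))
(l(-96) + j(-121)) + (4416 - r(-57, u)) = (7 - 125) + (4416 - (-1*56 - √11 + 18*(-57))/(2*(-57))) = -118 + (4416 - (-1)*(-56 - √11 - 1026)/(2*57)) = -118 + (4416 - (-1)*(-1082 - √11)/(2*57)) = -118 + (4416 - (541/57 + √11/114)) = -118 + (4416 + (-541/57 - √11/114)) = -118 + (251171/57 - √11/114) = 244445/57 - √11/114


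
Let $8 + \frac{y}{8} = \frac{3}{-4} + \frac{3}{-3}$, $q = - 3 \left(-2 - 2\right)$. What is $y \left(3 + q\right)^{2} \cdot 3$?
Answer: $-52650$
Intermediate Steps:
$q = 12$ ($q = \left(-3\right) \left(-4\right) = 12$)
$y = -78$ ($y = -64 + 8 \left(\frac{3}{-4} + \frac{3}{-3}\right) = -64 + 8 \left(3 \left(- \frac{1}{4}\right) + 3 \left(- \frac{1}{3}\right)\right) = -64 + 8 \left(- \frac{3}{4} - 1\right) = -64 + 8 \left(- \frac{7}{4}\right) = -64 - 14 = -78$)
$y \left(3 + q\right)^{2} \cdot 3 = - 78 \left(3 + 12\right)^{2} \cdot 3 = - 78 \cdot 15^{2} \cdot 3 = \left(-78\right) 225 \cdot 3 = \left(-17550\right) 3 = -52650$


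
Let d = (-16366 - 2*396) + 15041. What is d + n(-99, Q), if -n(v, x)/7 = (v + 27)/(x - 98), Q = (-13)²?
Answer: -149803/71 ≈ -2109.9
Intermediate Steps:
Q = 169
n(v, x) = -7*(27 + v)/(-98 + x) (n(v, x) = -7*(v + 27)/(x - 98) = -7*(27 + v)/(-98 + x))
d = -2117 (d = (-16366 - 792) + 15041 = -17158 + 15041 = -2117)
d + n(-99, Q) = -2117 + 7*(-27 - 1*(-99))/(-98 + 169) = -2117 + 7*(-27 + 99)/71 = -2117 + 7*(1/71)*72 = -2117 + 504/71 = -149803/71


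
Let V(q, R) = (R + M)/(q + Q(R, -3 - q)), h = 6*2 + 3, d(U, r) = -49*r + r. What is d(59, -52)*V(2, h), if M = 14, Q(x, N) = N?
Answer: -24128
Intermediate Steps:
d(U, r) = -48*r
h = 15 (h = 12 + 3 = 15)
V(q, R) = -14/3 - R/3 (V(q, R) = (R + 14)/(q + (-3 - q)) = (14 + R)/(-3) = (14 + R)*(-1/3) = -14/3 - R/3)
d(59, -52)*V(2, h) = (-48*(-52))*(-14/3 - 1/3*15) = 2496*(-14/3 - 5) = 2496*(-29/3) = -24128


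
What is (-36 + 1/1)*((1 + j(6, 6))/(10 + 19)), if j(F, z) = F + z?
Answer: -455/29 ≈ -15.690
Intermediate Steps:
(-36 + 1/1)*((1 + j(6, 6))/(10 + 19)) = (-36 + 1/1)*((1 + (6 + 6))/(10 + 19)) = (-36 + 1)*((1 + 12)/29) = -455/29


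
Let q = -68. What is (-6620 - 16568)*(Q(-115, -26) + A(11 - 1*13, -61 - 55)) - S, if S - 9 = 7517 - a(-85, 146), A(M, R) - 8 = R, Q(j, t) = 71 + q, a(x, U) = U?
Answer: 2427360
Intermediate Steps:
Q(j, t) = 3 (Q(j, t) = 71 - 68 = 3)
A(M, R) = 8 + R
S = 7380 (S = 9 + (7517 - 1*146) = 9 + (7517 - 146) = 9 + 7371 = 7380)
(-6620 - 16568)*(Q(-115, -26) + A(11 - 1*13, -61 - 55)) - S = (-6620 - 16568)*(3 + (8 + (-61 - 55))) - 1*7380 = -23188*(3 + (8 - 116)) - 7380 = -23188*(3 - 108) - 7380 = -23188*(-105) - 7380 = 2434740 - 7380 = 2427360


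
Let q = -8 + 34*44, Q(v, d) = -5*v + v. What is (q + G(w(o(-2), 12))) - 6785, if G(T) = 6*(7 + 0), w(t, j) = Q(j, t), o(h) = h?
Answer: -5255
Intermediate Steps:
Q(v, d) = -4*v
w(t, j) = -4*j
q = 1488 (q = -8 + 1496 = 1488)
G(T) = 42 (G(T) = 6*7 = 42)
(q + G(w(o(-2), 12))) - 6785 = (1488 + 42) - 6785 = 1530 - 6785 = -5255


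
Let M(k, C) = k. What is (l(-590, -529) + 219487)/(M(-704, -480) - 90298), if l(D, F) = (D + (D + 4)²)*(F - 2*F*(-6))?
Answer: 2357257375/91002 ≈ 25903.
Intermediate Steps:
l(D, F) = 13*F*(D + (4 + D)²) (l(D, F) = (D + (4 + D)²)*(F + 12*F) = (D + (4 + D)²)*(13*F) = 13*F*(D + (4 + D)²))
(l(-590, -529) + 219487)/(M(-704, -480) - 90298) = (13*(-529)*(-590 + (4 - 590)²) + 219487)/(-704 - 90298) = (13*(-529)*(-590 + (-586)²) + 219487)/(-91002) = (13*(-529)*(-590 + 343396) + 219487)*(-1/91002) = (13*(-529)*342806 + 219487)*(-1/91002) = (-2357476862 + 219487)*(-1/91002) = -2357257375*(-1/91002) = 2357257375/91002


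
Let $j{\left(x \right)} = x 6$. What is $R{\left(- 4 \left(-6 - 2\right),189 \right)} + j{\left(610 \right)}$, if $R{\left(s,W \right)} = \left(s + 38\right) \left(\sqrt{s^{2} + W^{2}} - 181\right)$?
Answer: $-9010 + 70 \sqrt{36745} \approx 4408.3$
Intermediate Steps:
$j{\left(x \right)} = 6 x$
$R{\left(s,W \right)} = \left(-181 + \sqrt{W^{2} + s^{2}}\right) \left(38 + s\right)$ ($R{\left(s,W \right)} = \left(38 + s\right) \left(\sqrt{W^{2} + s^{2}} - 181\right) = \left(38 + s\right) \left(-181 + \sqrt{W^{2} + s^{2}}\right) = \left(-181 + \sqrt{W^{2} + s^{2}}\right) \left(38 + s\right)$)
$R{\left(- 4 \left(-6 - 2\right),189 \right)} + j{\left(610 \right)} = \left(-6878 - 181 \left(- 4 \left(-6 - 2\right)\right) + 38 \sqrt{189^{2} + \left(- 4 \left(-6 - 2\right)\right)^{2}} + - 4 \left(-6 - 2\right) \sqrt{189^{2} + \left(- 4 \left(-6 - 2\right)\right)^{2}}\right) + 6 \cdot 610 = \left(-6878 - 181 \left(\left(-4\right) \left(-8\right)\right) + 38 \sqrt{35721 + \left(\left(-4\right) \left(-8\right)\right)^{2}} + \left(-4\right) \left(-8\right) \sqrt{35721 + \left(\left(-4\right) \left(-8\right)\right)^{2}}\right) + 3660 = \left(-6878 - 5792 + 38 \sqrt{35721 + 32^{2}} + 32 \sqrt{35721 + 32^{2}}\right) + 3660 = \left(-6878 - 5792 + 38 \sqrt{35721 + 1024} + 32 \sqrt{35721 + 1024}\right) + 3660 = \left(-6878 - 5792 + 38 \sqrt{36745} + 32 \sqrt{36745}\right) + 3660 = \left(-12670 + 70 \sqrt{36745}\right) + 3660 = -9010 + 70 \sqrt{36745}$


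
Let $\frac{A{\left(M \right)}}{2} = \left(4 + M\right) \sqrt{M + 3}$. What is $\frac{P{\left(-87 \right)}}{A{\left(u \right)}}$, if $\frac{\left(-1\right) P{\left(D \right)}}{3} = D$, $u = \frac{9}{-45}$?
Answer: $\frac{1305 \sqrt{70}}{532} \approx 20.523$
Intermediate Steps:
$u = - \frac{1}{5}$ ($u = 9 \left(- \frac{1}{45}\right) = - \frac{1}{5} \approx -0.2$)
$P{\left(D \right)} = - 3 D$
$A{\left(M \right)} = 2 \sqrt{3 + M} \left(4 + M\right)$ ($A{\left(M \right)} = 2 \left(4 + M\right) \sqrt{M + 3} = 2 \left(4 + M\right) \sqrt{3 + M} = 2 \sqrt{3 + M} \left(4 + M\right)$)
$\frac{P{\left(-87 \right)}}{A{\left(u \right)}} = \frac{\left(-3\right) \left(-87\right)}{2 \sqrt{3 - \frac{1}{5}} \left(4 - \frac{1}{5}\right)} = \frac{261}{2 \sqrt{\frac{14}{5}} \cdot \frac{19}{5}} = \frac{261}{2 \frac{\sqrt{70}}{5} \cdot \frac{19}{5}} = \frac{261}{\frac{38}{25} \sqrt{70}} = 261 \frac{5 \sqrt{70}}{532} = \frac{1305 \sqrt{70}}{532}$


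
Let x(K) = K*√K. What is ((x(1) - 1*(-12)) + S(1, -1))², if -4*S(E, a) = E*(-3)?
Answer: 3025/16 ≈ 189.06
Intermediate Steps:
S(E, a) = 3*E/4 (S(E, a) = -E*(-3)/4 = -(-3)*E/4 = 3*E/4)
x(K) = K^(3/2)
((x(1) - 1*(-12)) + S(1, -1))² = ((1^(3/2) - 1*(-12)) + (¾)*1)² = ((1 + 12) + ¾)² = (13 + ¾)² = (55/4)² = 3025/16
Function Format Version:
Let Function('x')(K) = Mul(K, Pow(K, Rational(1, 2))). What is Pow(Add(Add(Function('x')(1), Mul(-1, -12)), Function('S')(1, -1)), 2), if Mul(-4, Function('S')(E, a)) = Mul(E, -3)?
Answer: Rational(3025, 16) ≈ 189.06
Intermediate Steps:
Function('S')(E, a) = Mul(Rational(3, 4), E) (Function('S')(E, a) = Mul(Rational(-1, 4), Mul(E, -3)) = Mul(Rational(-1, 4), Mul(-3, E)) = Mul(Rational(3, 4), E))
Function('x')(K) = Pow(K, Rational(3, 2))
Pow(Add(Add(Function('x')(1), Mul(-1, -12)), Function('S')(1, -1)), 2) = Pow(Add(Add(Pow(1, Rational(3, 2)), Mul(-1, -12)), Mul(Rational(3, 4), 1)), 2) = Pow(Add(Add(1, 12), Rational(3, 4)), 2) = Pow(Add(13, Rational(3, 4)), 2) = Pow(Rational(55, 4), 2) = Rational(3025, 16)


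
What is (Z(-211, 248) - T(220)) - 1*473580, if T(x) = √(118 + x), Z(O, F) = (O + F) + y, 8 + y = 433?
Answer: -473118 - 13*√2 ≈ -4.7314e+5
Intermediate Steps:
y = 425 (y = -8 + 433 = 425)
Z(O, F) = 425 + F + O (Z(O, F) = (O + F) + 425 = (F + O) + 425 = 425 + F + O)
(Z(-211, 248) - T(220)) - 1*473580 = ((425 + 248 - 211) - √(118 + 220)) - 1*473580 = (462 - √338) - 473580 = (462 - 13*√2) - 473580 = -473118 - 13*√2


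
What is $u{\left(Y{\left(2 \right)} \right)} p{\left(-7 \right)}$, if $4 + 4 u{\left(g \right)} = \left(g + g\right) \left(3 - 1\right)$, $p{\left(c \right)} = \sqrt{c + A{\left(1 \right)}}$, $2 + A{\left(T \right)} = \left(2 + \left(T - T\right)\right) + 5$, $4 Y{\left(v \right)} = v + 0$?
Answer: $- \frac{i \sqrt{2}}{2} \approx - 0.70711 i$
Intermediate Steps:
$Y{\left(v \right)} = \frac{v}{4}$ ($Y{\left(v \right)} = \frac{v + 0}{4} = \frac{v}{4}$)
$A{\left(T \right)} = 5$ ($A{\left(T \right)} = -2 + \left(\left(2 + \left(T - T\right)\right) + 5\right) = -2 + \left(\left(2 + 0\right) + 5\right) = -2 + \left(2 + 5\right) = -2 + 7 = 5$)
$p{\left(c \right)} = \sqrt{5 + c}$ ($p{\left(c \right)} = \sqrt{c + 5} = \sqrt{5 + c}$)
$u{\left(g \right)} = -1 + g$ ($u{\left(g \right)} = -1 + \frac{\left(g + g\right) \left(3 - 1\right)}{4} = -1 + \frac{2 g 2}{4} = -1 + \frac{4 g}{4} = -1 + g$)
$u{\left(Y{\left(2 \right)} \right)} p{\left(-7 \right)} = \left(-1 + \frac{1}{4} \cdot 2\right) \sqrt{5 - 7} = \left(-1 + \frac{1}{2}\right) \sqrt{-2} = - \frac{i \sqrt{2}}{2}$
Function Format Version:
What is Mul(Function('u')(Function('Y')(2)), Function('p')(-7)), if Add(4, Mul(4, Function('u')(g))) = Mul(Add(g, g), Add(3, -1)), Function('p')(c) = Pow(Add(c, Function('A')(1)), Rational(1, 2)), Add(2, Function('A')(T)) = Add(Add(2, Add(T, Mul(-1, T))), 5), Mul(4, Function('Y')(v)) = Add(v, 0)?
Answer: Mul(Rational(-1, 2), I, Pow(2, Rational(1, 2))) ≈ Mul(-0.70711, I)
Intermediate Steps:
Function('Y')(v) = Mul(Rational(1, 4), v) (Function('Y')(v) = Mul(Rational(1, 4), Add(v, 0)) = Mul(Rational(1, 4), v))
Function('A')(T) = 5 (Function('A')(T) = Add(-2, Add(Add(2, Add(T, Mul(-1, T))), 5)) = Add(-2, Add(Add(2, 0), 5)) = Add(-2, Add(2, 5)) = Add(-2, 7) = 5)
Function('p')(c) = Pow(Add(5, c), Rational(1, 2)) (Function('p')(c) = Pow(Add(c, 5), Rational(1, 2)) = Pow(Add(5, c), Rational(1, 2)))
Function('u')(g) = Add(-1, g) (Function('u')(g) = Add(-1, Mul(Rational(1, 4), Mul(Add(g, g), Add(3, -1)))) = Add(-1, Mul(Rational(1, 4), Mul(Mul(2, g), 2))) = Add(-1, Mul(Rational(1, 4), Mul(4, g))) = Add(-1, g))
Mul(Function('u')(Function('Y')(2)), Function('p')(-7)) = Mul(Add(-1, Mul(Rational(1, 4), 2)), Pow(Add(5, -7), Rational(1, 2))) = Mul(Add(-1, Rational(1, 2)), Pow(-2, Rational(1, 2))) = Mul(Rational(-1, 2), Mul(I, Pow(2, Rational(1, 2)))) = Mul(Rational(-1, 2), I, Pow(2, Rational(1, 2)))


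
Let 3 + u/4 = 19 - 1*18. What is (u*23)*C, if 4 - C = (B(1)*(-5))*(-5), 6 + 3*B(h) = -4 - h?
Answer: -52808/3 ≈ -17603.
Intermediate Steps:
u = -8 (u = -12 + 4*(19 - 1*18) = -12 + 4*(19 - 18) = -12 + 4*1 = -12 + 4 = -8)
B(h) = -10/3 - h/3 (B(h) = -2 + (-4 - h)/3 = -2 + (-4/3 - h/3) = -10/3 - h/3)
C = 287/3 (C = 4 - (-10/3 - ⅓*1)*(-5)*(-5) = 4 - (-10/3 - ⅓)*(-5)*(-5) = 4 - (-11/3*(-5))*(-5) = 4 - 55*(-5)/3 = 4 - 1*(-275/3) = 4 + 275/3 = 287/3 ≈ 95.667)
(u*23)*C = -8*23*(287/3) = -184*287/3 = -52808/3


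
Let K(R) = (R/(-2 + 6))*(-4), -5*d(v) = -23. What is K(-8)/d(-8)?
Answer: 40/23 ≈ 1.7391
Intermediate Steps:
d(v) = 23/5 (d(v) = -1/5*(-23) = 23/5)
K(R) = -R (K(R) = (R/4)*(-4) = -R)
K(-8)/d(-8) = (-1*(-8))/(23/5) = 8*(5/23) = 40/23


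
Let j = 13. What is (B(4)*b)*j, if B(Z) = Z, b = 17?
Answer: 884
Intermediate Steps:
(B(4)*b)*j = (4*17)*13 = 68*13 = 884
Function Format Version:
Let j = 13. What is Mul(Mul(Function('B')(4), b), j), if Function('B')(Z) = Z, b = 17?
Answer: 884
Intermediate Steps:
Mul(Mul(Function('B')(4), b), j) = Mul(Mul(4, 17), 13) = Mul(68, 13) = 884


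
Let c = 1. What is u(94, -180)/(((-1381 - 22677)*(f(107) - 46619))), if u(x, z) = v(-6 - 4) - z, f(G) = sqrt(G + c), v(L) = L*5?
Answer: 3030235/26142999236537 + 390*sqrt(3)/26142999236537 ≈ 1.1594e-7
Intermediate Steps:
v(L) = 5*L
f(G) = sqrt(1 + G) (f(G) = sqrt(G + 1) = sqrt(1 + G))
u(x, z) = -50 - z (u(x, z) = 5*(-6 - 4) - z = 5*(-10) - z = -50 - z)
u(94, -180)/(((-1381 - 22677)*(f(107) - 46619))) = (-50 - 1*(-180))/(((-1381 - 22677)*(sqrt(1 + 107) - 46619))) = (-50 + 180)/((-24058*(sqrt(108) - 46619))) = 130/((-24058*(6*sqrt(3) - 46619))) = 130/((-24058*(-46619 + 6*sqrt(3)))) = 130/(1121559902 - 144348*sqrt(3))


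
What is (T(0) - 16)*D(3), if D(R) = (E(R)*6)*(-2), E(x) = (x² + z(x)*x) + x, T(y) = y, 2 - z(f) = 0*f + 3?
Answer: 1728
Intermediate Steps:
z(f) = -1 (z(f) = 2 - (0*f + 3) = 2 - (0 + 3) = 2 - 1*3 = 2 - 3 = -1)
E(x) = x² (E(x) = (x² - x) + x = x²)
D(R) = -12*R² (D(R) = (R²*6)*(-2) = (6*R²)*(-2) = -12*R²)
(T(0) - 16)*D(3) = (0 - 16)*(-12*3²) = -(-192)*9 = -16*(-108) = 1728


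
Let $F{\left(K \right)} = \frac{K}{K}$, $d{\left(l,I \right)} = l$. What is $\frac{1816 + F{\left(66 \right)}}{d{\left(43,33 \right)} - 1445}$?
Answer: $- \frac{1817}{1402} \approx -1.296$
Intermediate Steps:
$F{\left(K \right)} = 1$
$\frac{1816 + F{\left(66 \right)}}{d{\left(43,33 \right)} - 1445} = \frac{1816 + 1}{43 - 1445} = \frac{1817}{-1402} = 1817 \left(- \frac{1}{1402}\right) = - \frac{1817}{1402}$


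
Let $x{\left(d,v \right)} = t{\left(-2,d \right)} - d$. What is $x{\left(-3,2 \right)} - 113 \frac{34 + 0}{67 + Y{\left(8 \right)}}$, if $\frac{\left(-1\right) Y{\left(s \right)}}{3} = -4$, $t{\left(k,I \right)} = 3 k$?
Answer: $- \frac{4079}{79} \approx -51.633$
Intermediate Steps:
$Y{\left(s \right)} = 12$ ($Y{\left(s \right)} = \left(-3\right) \left(-4\right) = 12$)
$x{\left(d,v \right)} = -6 - d$ ($x{\left(d,v \right)} = 3 \left(-2\right) - d = -6 - d$)
$x{\left(-3,2 \right)} - 113 \frac{34 + 0}{67 + Y{\left(8 \right)}} = \left(-6 - -3\right) - 113 \frac{34 + 0}{67 + 12} = \left(-6 + 3\right) - 113 \cdot \frac{34}{79} = -3 - 113 \cdot 34 \cdot \frac{1}{79} = -3 - \frac{3842}{79} = - \frac{4079}{79}$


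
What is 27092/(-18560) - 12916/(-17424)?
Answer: -3630157/5052960 ≈ -0.71842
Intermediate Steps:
27092/(-18560) - 12916/(-17424) = 27092*(-1/18560) - 12916*(-1/17424) = -6773/4640 + 3229/4356 = -3630157/5052960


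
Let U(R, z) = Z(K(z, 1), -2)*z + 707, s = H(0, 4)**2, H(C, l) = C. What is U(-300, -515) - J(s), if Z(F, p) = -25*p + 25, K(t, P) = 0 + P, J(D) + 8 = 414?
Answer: -38324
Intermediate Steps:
s = 0 (s = 0**2 = 0)
J(D) = 406 (J(D) = -8 + 414 = 406)
K(t, P) = P
Z(F, p) = 25 - 25*p
U(R, z) = 707 + 75*z (U(R, z) = (25 - 25*(-2))*z + 707 = (25 + 50)*z + 707 = 75*z + 707 = 707 + 75*z)
U(-300, -515) - J(s) = (707 + 75*(-515)) - 1*406 = (707 - 38625) - 406 = -37918 - 406 = -38324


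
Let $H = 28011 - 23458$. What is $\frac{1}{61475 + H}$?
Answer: $\frac{1}{66028} \approx 1.5145 \cdot 10^{-5}$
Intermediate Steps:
$H = 4553$ ($H = 28011 - 23458 = 4553$)
$\frac{1}{61475 + H} = \frac{1}{61475 + 4553} = \frac{1}{66028}$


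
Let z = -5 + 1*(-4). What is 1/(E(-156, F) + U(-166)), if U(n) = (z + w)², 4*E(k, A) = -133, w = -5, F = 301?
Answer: 4/651 ≈ 0.0061444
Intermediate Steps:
E(k, A) = -133/4 (E(k, A) = (¼)*(-133) = -133/4)
z = -9 (z = -5 - 4 = -9)
U(n) = 196 (U(n) = (-9 - 5)² = (-14)² = 196)
1/(E(-156, F) + U(-166)) = 1/(-133/4 + 196) = 1/(651/4) = 4/651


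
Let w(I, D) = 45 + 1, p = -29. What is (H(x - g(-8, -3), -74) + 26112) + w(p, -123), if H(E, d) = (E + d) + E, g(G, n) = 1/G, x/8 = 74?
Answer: 109073/4 ≈ 27268.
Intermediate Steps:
x = 592 (x = 8*74 = 592)
w(I, D) = 46
H(E, d) = d + 2*E
(H(x - g(-8, -3), -74) + 26112) + w(p, -123) = ((-74 + 2*(592 - 1/(-8))) + 26112) + 46 = ((-74 + 2*(592 - 1*(-⅛))) + 26112) + 46 = ((-74 + 2*(592 + ⅛)) + 26112) + 46 = ((-74 + 2*(4737/8)) + 26112) + 46 = ((-74 + 4737/4) + 26112) + 46 = (4441/4 + 26112) + 46 = 108889/4 + 46 = 109073/4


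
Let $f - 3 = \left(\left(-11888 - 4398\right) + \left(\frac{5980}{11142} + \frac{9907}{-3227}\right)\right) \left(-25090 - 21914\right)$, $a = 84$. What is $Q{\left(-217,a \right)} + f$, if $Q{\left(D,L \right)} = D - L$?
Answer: $\frac{4588043199762550}{5992539} \approx 7.6563 \cdot 10^{8}$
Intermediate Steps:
$f = \frac{4588045003516789}{5992539}$ ($f = 3 + \left(\left(-11888 - 4398\right) + \left(\frac{5980}{11142} + \frac{9907}{-3227}\right)\right) \left(-25090 - 21914\right) = 3 + \left(-16286 + \left(5980 \cdot \frac{1}{11142} + 9907 \left(- \frac{1}{3227}\right)\right)\right) \left(-47004\right) = 3 + \left(-16286 + \left(\frac{2990}{5571} - \frac{9907}{3227}\right)\right) \left(-47004\right) = 3 + \left(-16286 - \frac{45543167}{17977617}\right) \left(-47004\right) = 3 - - \frac{4588044985539172}{5992539} = 3 + \frac{4588044985539172}{5992539} = \frac{4588045003516789}{5992539} \approx 7.6563 \cdot 10^{8}$)
$Q{\left(-217,a \right)} + f = \left(-217 - 84\right) + \frac{4588045003516789}{5992539} = -301 + \frac{4588045003516789}{5992539} = \frac{4588043199762550}{5992539}$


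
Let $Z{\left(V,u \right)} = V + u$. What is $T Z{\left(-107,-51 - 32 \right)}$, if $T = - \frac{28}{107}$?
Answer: $\frac{5320}{107} \approx 49.72$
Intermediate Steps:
$T = - \frac{28}{107}$ ($T = \left(-28\right) \frac{1}{107} = - \frac{28}{107} \approx -0.26168$)
$T Z{\left(-107,-51 - 32 \right)} = - \frac{28 \left(-107 - 83\right)}{107} = \left(- \frac{28}{107}\right) \left(-190\right) = \frac{5320}{107}$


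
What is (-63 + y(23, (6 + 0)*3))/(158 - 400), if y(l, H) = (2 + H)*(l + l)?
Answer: -857/242 ≈ -3.5413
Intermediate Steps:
y(l, H) = 2*l*(2 + H) (y(l, H) = (2 + H)*(2*l) = 2*l*(2 + H))
(-63 + y(23, (6 + 0)*3))/(158 - 400) = (-63 + 2*23*(2 + (6 + 0)*3))/(158 - 400) = (-63 + 2*23*(2 + 6*3))/(-242) = (-63 + 2*23*(2 + 18))*(-1/242) = (-63 + 2*23*20)*(-1/242) = (-63 + 920)*(-1/242) = 857*(-1/242) = -857/242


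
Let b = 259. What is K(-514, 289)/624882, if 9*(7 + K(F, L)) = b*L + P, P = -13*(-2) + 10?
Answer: 37412/2811969 ≈ 0.013305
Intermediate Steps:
P = 36 (P = 26 + 10 = 36)
K(F, L) = -3 + 259*L/9 (K(F, L) = -7 + (259*L + 36)/9 = -7 + (36 + 259*L)/9 = -7 + (4 + 259*L/9) = -3 + 259*L/9)
K(-514, 289)/624882 = (-3 + (259/9)*289)/624882 = (-3 + 74851/9)*(1/624882) = (74824/9)*(1/624882) = 37412/2811969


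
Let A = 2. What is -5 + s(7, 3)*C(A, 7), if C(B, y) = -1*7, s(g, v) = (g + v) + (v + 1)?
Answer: -103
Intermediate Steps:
s(g, v) = 1 + g + 2*v (s(g, v) = (g + v) + (1 + v) = 1 + g + 2*v)
C(B, y) = -7
-5 + s(7, 3)*C(A, 7) = -5 + (1 + 7 + 2*3)*(-7) = -5 + (1 + 7 + 6)*(-7) = -5 + 14*(-7) = -5 - 98 = -103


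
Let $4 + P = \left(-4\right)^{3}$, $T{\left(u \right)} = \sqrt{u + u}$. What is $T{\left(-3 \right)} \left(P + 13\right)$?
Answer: $- 55 i \sqrt{6} \approx - 134.72 i$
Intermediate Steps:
$T{\left(u \right)} = \sqrt{2} \sqrt{u}$ ($T{\left(u \right)} = \sqrt{2 u} = \sqrt{2} \sqrt{u}$)
$P = -68$ ($P = -4 + \left(-4\right)^{3} = -4 - 64 = -68$)
$T{\left(-3 \right)} \left(P + 13\right) = \sqrt{2} \sqrt{-3} \left(-68 + 13\right) = \sqrt{2} i \sqrt{3} \left(-55\right) = i \sqrt{6} \left(-55\right) = - 55 i \sqrt{6}$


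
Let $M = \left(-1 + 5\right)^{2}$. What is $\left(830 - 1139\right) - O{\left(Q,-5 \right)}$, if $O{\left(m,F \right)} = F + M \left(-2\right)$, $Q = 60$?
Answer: $-272$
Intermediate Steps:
$M = 16$ ($M = 4^{2} = 16$)
$O{\left(m,F \right)} = -32 + F$ ($O{\left(m,F \right)} = F + 16 \left(-2\right) = F - 32 = -32 + F$)
$\left(830 - 1139\right) - O{\left(Q,-5 \right)} = \left(830 - 1139\right) - \left(-32 - 5\right) = \left(830 - 1139\right) - -37 = \left(830 - 1139\right) + 37 = -309 + 37 = -272$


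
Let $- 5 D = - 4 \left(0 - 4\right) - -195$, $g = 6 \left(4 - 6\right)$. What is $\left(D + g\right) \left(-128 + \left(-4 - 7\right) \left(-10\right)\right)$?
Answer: $\frac{4878}{5} \approx 975.6$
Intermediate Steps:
$g = -12$ ($g = 6 \left(-2\right) = -12$)
$D = - \frac{211}{5}$ ($D = - \frac{- 4 \left(0 - 4\right) - -195}{5} = - \frac{\left(-4\right) \left(-4\right) + 195}{5} = - \frac{16 + 195}{5} = \left(- \frac{1}{5}\right) 211 = - \frac{211}{5} \approx -42.2$)
$\left(D + g\right) \left(-128 + \left(-4 - 7\right) \left(-10\right)\right) = \left(- \frac{211}{5} - 12\right) \left(-128 + \left(-4 - 7\right) \left(-10\right)\right) = - \frac{271 \left(-128 - -110\right)}{5} = - \frac{271 \left(-128 + 110\right)}{5} = \left(- \frac{271}{5}\right) \left(-18\right) = \frac{4878}{5}$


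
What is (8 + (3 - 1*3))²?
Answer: 64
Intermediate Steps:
(8 + (3 - 1*3))² = (8 + (3 - 3))² = (8 + 0)² = 8² = 64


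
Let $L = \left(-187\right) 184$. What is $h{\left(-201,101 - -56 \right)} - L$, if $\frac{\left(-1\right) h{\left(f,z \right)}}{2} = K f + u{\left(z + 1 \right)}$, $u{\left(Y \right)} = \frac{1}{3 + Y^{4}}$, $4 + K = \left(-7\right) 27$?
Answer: $- \frac{26908585688224}{623201299} \approx -43178.0$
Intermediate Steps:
$K = -193$ ($K = -4 - 189 = -193$)
$h{\left(f,z \right)} = - \frac{2}{3 + \left(1 + z\right)^{4}} + 386 f$ ($h{\left(f,z \right)} = - 2 \left(- 193 f + \frac{1}{3 + \left(z + 1\right)^{4}}\right) = - 2 \left(- 193 f + \frac{1}{3 + \left(1 + z\right)^{4}}\right) = - 2 \left(\frac{1}{3 + \left(1 + z\right)^{4}} - 193 f\right) = - \frac{2}{3 + \left(1 + z\right)^{4}} + 386 f$)
$L = -34408$
$h{\left(-201,101 - -56 \right)} - L = \frac{2 \left(-1 + 193 \left(-201\right) \left(3 + \left(1 + \left(101 - -56\right)\right)^{4}\right)\right)}{3 + \left(1 + \left(101 - -56\right)\right)^{4}} - -34408 = \frac{2 \left(-1 + 193 \left(-201\right) \left(3 + \left(1 + \left(101 + 56\right)\right)^{4}\right)\right)}{3 + \left(1 + \left(101 + 56\right)\right)^{4}} + 34408 = \frac{2 \left(-1 + 193 \left(-201\right) \left(3 + \left(1 + 157\right)^{4}\right)\right)}{3 + \left(1 + 157\right)^{4}} + 34408 = \frac{2 \left(-1 + 193 \left(-201\right) \left(3 + 158^{4}\right)\right)}{3 + 158^{4}} + 34408 = \frac{2 \left(-1 + 193 \left(-201\right) \left(3 + 623201296\right)\right)}{3 + 623201296} + 34408 = \frac{2 \left(-1 + 193 \left(-201\right) 623201299\right)}{623201299} + 34408 = 2 \cdot \frac{1}{623201299} \left(-1 - 24175847992107\right) + 34408 = 2 \cdot \frac{1}{623201299} \left(-24175847992108\right) + 34408 = - \frac{48351695984216}{623201299} + 34408 = - \frac{26908585688224}{623201299}$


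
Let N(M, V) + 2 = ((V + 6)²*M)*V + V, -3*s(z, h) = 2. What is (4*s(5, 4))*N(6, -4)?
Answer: 272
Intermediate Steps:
s(z, h) = -⅔ (s(z, h) = -⅓*2 = -⅔)
N(M, V) = -2 + V + M*V*(6 + V)² (N(M, V) = -2 + (((V + 6)²*M)*V + V) = -2 + (((6 + V)²*M)*V + V) = -2 + ((M*(6 + V)²)*V + V) = -2 + (M*V*(6 + V)² + V) = -2 + (V + M*V*(6 + V)²) = -2 + V + M*V*(6 + V)²)
(4*s(5, 4))*N(6, -4) = (4*(-⅔))*(-2 - 4 + 6*(-4)*(6 - 4)²) = -8*(-2 - 4 + 6*(-4)*2²)/3 = -8*(-2 - 4 + 6*(-4)*4)/3 = -8*(-2 - 4 - 96)/3 = -8/3*(-102) = 272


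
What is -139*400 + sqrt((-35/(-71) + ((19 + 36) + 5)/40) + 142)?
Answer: -55600 + sqrt(2903474)/142 ≈ -55588.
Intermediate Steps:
-139*400 + sqrt((-35/(-71) + ((19 + 36) + 5)/40) + 142) = -55600 + sqrt((-35*(-1/71) + (55 + 5)*(1/40)) + 142) = -55600 + sqrt((35/71 + 60*(1/40)) + 142) = -55600 + sqrt((35/71 + 3/2) + 142) = -55600 + sqrt(283/142 + 142) = -55600 + sqrt(20447/142) = -55600 + sqrt(2903474)/142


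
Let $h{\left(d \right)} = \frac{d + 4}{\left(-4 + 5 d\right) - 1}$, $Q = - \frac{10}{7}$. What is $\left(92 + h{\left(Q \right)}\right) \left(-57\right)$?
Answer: $- \frac{444714}{85} \approx -5231.9$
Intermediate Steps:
$Q = - \frac{10}{7}$ ($Q = \left(-10\right) \frac{1}{7} = - \frac{10}{7} \approx -1.4286$)
$h{\left(d \right)} = \frac{4 + d}{-5 + 5 d}$
$\left(92 + h{\left(Q \right)}\right) \left(-57\right) = \left(92 + \frac{4 - \frac{10}{7}}{5 \left(-1 - \frac{10}{7}\right)}\right) \left(-57\right) = \left(92 + \frac{1}{5} \frac{1}{- \frac{17}{7}} \cdot \frac{18}{7}\right) \left(-57\right) = \left(92 + \frac{1}{5} \left(- \frac{7}{17}\right) \frac{18}{7}\right) \left(-57\right) = \left(92 - \frac{18}{85}\right) \left(-57\right) = \frac{7802}{85} \left(-57\right) = - \frac{444714}{85}$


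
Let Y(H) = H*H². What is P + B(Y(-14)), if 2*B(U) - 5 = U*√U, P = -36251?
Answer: -72497/2 - 19208*I*√14 ≈ -36249.0 - 71870.0*I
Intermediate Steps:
Y(H) = H³
B(U) = 5/2 + U^(3/2)/2 (B(U) = 5/2 + (U*√U)/2 = 5/2 + U^(3/2)/2)
P + B(Y(-14)) = -36251 + (5/2 + ((-14)³)^(3/2)/2) = -36251 + (5/2 + (-2744)^(3/2)/2) = -36251 + (5/2 + (-38416*I*√14)/2) = -36251 + (5/2 - 19208*I*√14) = -72497/2 - 19208*I*√14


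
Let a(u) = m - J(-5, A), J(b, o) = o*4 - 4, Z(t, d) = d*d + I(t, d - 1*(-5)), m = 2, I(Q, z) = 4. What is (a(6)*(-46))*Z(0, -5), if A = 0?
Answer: -8004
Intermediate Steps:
Z(t, d) = 4 + d**2 (Z(t, d) = d*d + 4 = d**2 + 4 = 4 + d**2)
J(b, o) = -4 + 4*o (J(b, o) = 4*o - 4 = -4 + 4*o)
a(u) = 6 (a(u) = 2 - (-4 + 4*0) = 2 - (-4 + 0) = 2 - 1*(-4) = 2 + 4 = 6)
(a(6)*(-46))*Z(0, -5) = (6*(-46))*(4 + (-5)**2) = -276*(4 + 25) = -276*29 = -8004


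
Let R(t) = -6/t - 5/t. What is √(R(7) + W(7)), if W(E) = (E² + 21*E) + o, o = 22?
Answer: √10605/7 ≈ 14.712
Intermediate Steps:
W(E) = 22 + E² + 21*E (W(E) = (E² + 21*E) + 22 = 22 + E² + 21*E)
R(t) = -11/t
√(R(7) + W(7)) = √(-11/7 + (22 + 7² + 21*7)) = √(-11*⅐ + (22 + 49 + 147)) = √(-11/7 + 218) = √(1515/7) = √10605/7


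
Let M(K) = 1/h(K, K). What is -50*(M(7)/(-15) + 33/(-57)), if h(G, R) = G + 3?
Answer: 1669/57 ≈ 29.281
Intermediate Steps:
h(G, R) = 3 + G
M(K) = 1/(3 + K)
-50*(M(7)/(-15) + 33/(-57)) = -50*(1/((3 + 7)*(-15)) + 33/(-57)) = -50*(-1/15/10 + 33*(-1/57)) = -50*((⅒)*(-1/15) - 11/19) = -50*(-1/150 - 11/19) = -50*(-1669/2850) = 1669/57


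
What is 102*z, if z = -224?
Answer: -22848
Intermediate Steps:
102*z = 102*(-224) = -22848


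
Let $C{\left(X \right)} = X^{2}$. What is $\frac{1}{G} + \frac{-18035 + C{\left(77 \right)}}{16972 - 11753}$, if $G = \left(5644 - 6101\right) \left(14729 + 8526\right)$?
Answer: $- \frac{128656943929}{55465105165} \approx -2.3196$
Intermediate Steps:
$G = -10627535$ ($G = \left(-457\right) 23255 = -10627535$)
$\frac{1}{G} + \frac{-18035 + C{\left(77 \right)}}{16972 - 11753} = \frac{1}{-10627535} + \frac{-18035 + 77^{2}}{16972 - 11753} = - \frac{1}{10627535} + \frac{-18035 + 5929}{5219} = - \frac{1}{10627535} - \frac{12106}{5219} = - \frac{128656943929}{55465105165}$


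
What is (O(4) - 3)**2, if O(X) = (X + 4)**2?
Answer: 3721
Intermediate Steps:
O(X) = (4 + X)**2
(O(4) - 3)**2 = ((4 + 4)**2 - 3)**2 = (8**2 - 3)**2 = (64 - 3)**2 = 61**2 = 3721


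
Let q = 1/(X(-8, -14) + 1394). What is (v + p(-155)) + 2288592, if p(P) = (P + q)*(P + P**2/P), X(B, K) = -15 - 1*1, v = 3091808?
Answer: 3740201895/689 ≈ 5.4284e+6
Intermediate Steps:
X(B, K) = -16 (X(B, K) = -15 - 1 = -16)
q = 1/1378 (q = 1/(-16 + 1394) = 1/1378 ≈ 0.00072569)
p(P) = 2*P*(1/1378 + P) (p(P) = (P + 1/1378)*(P + P**2/P) = (1/1378 + P)*(P + P) = (1/1378 + P)*(2*P) = 2*P*(1/1378 + P))
(v + p(-155)) + 2288592 = (3091808 + (1/689)*(-155)*(1 + 1378*(-155))) + 2288592 = (3091808 + (1/689)*(-155)*(1 - 213590)) + 2288592 = (3091808 + (1/689)*(-155)*(-213589)) + 2288592 = (3091808 + 33106295/689) + 2288592 = 2163362007/689 + 2288592 = 3740201895/689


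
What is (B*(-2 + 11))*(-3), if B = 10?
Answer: -270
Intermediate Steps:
(B*(-2 + 11))*(-3) = (10*(-2 + 11))*(-3) = (10*9)*(-3) = 90*(-3) = -270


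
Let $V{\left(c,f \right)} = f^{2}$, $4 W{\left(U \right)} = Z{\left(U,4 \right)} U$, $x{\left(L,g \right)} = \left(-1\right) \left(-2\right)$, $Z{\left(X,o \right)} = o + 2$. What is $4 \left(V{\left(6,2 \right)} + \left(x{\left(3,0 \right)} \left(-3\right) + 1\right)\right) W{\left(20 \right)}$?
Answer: $-120$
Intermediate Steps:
$Z{\left(X,o \right)} = 2 + o$
$x{\left(L,g \right)} = 2$
$W{\left(U \right)} = \frac{3 U}{2}$ ($W{\left(U \right)} = \frac{\left(2 + 4\right) U}{4} = \frac{6 U}{4} = \frac{3 U}{2}$)
$4 \left(V{\left(6,2 \right)} + \left(x{\left(3,0 \right)} \left(-3\right) + 1\right)\right) W{\left(20 \right)} = 4 \left(2^{2} + \left(2 \left(-3\right) + 1\right)\right) \frac{3}{2} \cdot 20 = 4 \left(4 + \left(-6 + 1\right)\right) 30 = 4 \left(4 - 5\right) 30 = 4 \left(-1\right) 30 = \left(-4\right) 30 = -120$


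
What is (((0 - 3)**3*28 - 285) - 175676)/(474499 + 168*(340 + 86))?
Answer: -176717/546067 ≈ -0.32362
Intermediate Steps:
(((0 - 3)**3*28 - 285) - 175676)/(474499 + 168*(340 + 86)) = (((-3)**3*28 - 285) - 175676)/(474499 + 168*426) = ((-27*28 - 285) - 175676)/(474499 + 71568) = ((-756 - 285) - 175676)/546067 = (-1041 - 175676)*(1/546067) = -176717*1/546067 = -176717/546067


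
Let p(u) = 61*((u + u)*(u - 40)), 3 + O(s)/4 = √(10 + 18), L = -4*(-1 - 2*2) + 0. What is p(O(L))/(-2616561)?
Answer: -130784/2616561 + 62464*√7/2616561 ≈ 0.013178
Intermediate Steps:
L = 20 (L = -4*(-1 - 4) + 0 = -4*(-5) + 0 = 20 + 0 = 20)
O(s) = -12 + 8*√7 (O(s) = -12 + 4*√(10 + 18) = -12 + 4*√28 = -12 + 4*(2*√7) = -12 + 8*√7)
p(u) = 122*u*(-40 + u) (p(u) = 61*((2*u)*(-40 + u)) = 61*(2*u*(-40 + u)) = 122*u*(-40 + u))
p(O(L))/(-2616561) = (122*(-12 + 8*√7)*(-40 + (-12 + 8*√7)))/(-2616561) = (122*(-12 + 8*√7)*(-52 + 8*√7))*(-1/2616561) = (122*(-52 + 8*√7)*(-12 + 8*√7))*(-1/2616561) = -122*(-52 + 8*√7)*(-12 + 8*√7)/2616561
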